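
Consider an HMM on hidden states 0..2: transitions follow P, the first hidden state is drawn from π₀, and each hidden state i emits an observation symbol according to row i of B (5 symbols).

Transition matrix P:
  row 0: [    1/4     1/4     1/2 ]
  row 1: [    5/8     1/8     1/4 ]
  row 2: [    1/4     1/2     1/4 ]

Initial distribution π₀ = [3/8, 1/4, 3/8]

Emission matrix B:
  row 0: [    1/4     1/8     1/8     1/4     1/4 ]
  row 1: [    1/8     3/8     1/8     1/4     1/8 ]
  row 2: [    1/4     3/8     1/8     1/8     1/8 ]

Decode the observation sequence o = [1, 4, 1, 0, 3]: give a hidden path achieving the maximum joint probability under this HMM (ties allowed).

path = [1, 0, 2, 1, 0]

t=0: δ = [4.688e-02, 9.375e-02, 1.406e-01]  (obs o_0=1)
t=1: δ = [1.465e-02, 8.789e-03, 4.395e-03]  ψ = [1, 2, 2]  (obs o_1=4)
t=2: δ = [6.866e-04, 1.373e-03, 2.747e-03]  ψ = [1, 0, 0]  (obs o_2=1)
t=3: δ = [2.146e-04, 1.717e-04, 1.717e-04]  ψ = [1, 2, 2]  (obs o_3=0)
t=4: δ = [2.682e-05, 2.146e-05, 1.341e-05]  ψ = [1, 2, 0]  (obs o_4=3)
backtrack: best end state = 0; path = [1, 0, 2, 1, 0]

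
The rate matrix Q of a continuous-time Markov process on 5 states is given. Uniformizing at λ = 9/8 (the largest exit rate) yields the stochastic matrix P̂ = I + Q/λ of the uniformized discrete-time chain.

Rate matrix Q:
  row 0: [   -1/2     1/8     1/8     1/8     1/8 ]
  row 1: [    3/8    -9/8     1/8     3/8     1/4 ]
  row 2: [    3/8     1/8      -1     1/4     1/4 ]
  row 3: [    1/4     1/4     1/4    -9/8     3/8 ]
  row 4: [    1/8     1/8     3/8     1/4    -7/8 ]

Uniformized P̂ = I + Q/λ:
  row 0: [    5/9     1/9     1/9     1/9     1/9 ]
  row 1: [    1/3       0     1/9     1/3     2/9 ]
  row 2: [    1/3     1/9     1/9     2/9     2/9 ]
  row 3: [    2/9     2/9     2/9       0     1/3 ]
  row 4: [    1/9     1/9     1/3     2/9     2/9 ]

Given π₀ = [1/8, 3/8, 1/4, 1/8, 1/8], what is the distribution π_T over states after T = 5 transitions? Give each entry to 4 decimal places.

t=0: π = [0.1250, 0.3750, 0.2500, 0.1250, 0.1250]
t=1: π = [0.3194, 0.0833, 0.1528, 0.2222, 0.2222]
t=2: π = [0.3302, 0.1265, 0.1852, 0.1466, 0.2114]
t=3: π = [0.3434, 0.1133, 0.1744, 0.1670, 0.2018]
t=4: π = [0.3463, 0.1171, 0.1745, 0.1595, 0.2026]
t=5: π = [0.3475, 0.1158, 0.1739, 0.1613, 0.2015]

π = [0.3475, 0.1158, 0.1739, 0.1613, 0.2015]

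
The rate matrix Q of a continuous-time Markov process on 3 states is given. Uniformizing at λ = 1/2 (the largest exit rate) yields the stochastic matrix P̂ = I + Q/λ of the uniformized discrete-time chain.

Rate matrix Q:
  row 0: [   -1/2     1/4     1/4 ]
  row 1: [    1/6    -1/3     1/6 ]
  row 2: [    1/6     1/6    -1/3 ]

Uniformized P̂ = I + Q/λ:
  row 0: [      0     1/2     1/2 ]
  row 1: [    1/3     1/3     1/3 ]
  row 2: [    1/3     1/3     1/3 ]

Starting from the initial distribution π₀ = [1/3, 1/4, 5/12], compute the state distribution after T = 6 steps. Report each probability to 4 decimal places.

π = [0.2501, 0.3749, 0.3749]

t=0: π = [0.3333, 0.2500, 0.4167]
t=1: π = [0.2222, 0.3889, 0.3889]
t=2: π = [0.2593, 0.3704, 0.3704]
t=3: π = [0.2469, 0.3765, 0.3765]
t=4: π = [0.2510, 0.3745, 0.3745]
t=5: π = [0.2497, 0.3752, 0.3752]
t=6: π = [0.2501, 0.3749, 0.3749]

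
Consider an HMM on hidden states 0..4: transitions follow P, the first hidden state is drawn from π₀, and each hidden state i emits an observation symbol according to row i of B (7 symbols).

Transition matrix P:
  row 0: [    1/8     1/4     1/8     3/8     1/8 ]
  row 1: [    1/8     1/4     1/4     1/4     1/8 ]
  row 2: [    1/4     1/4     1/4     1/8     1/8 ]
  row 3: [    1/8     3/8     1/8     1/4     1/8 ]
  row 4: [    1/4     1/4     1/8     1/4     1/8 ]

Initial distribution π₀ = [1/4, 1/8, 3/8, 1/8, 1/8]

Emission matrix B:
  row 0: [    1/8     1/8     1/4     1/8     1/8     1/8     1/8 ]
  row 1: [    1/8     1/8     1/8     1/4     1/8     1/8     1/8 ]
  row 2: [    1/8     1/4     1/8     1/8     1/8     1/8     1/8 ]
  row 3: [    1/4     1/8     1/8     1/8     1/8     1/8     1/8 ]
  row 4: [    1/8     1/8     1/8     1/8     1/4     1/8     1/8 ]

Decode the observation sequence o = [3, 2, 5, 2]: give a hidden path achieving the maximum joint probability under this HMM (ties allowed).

path = [2, 0, 3, 1]

t=0: δ = [3.125e-02, 3.125e-02, 4.688e-02, 1.562e-02, 1.562e-02]  (obs o_0=3)
t=1: δ = [2.930e-03, 1.465e-03, 1.465e-03, 1.465e-03, 7.324e-04]  ψ = [2, 2, 2, 0, 2]  (obs o_1=2)
t=2: δ = [4.578e-05, 9.155e-05, 4.578e-05, 1.373e-04, 4.578e-05]  ψ = [0, 0, 0, 0, 0]  (obs o_2=5)
t=3: δ = [4.292e-06, 6.437e-06, 2.861e-06, 4.292e-06, 2.146e-06]  ψ = [3, 3, 1, 3, 3]  (obs o_3=2)
backtrack: best end state = 1; path = [2, 0, 3, 1]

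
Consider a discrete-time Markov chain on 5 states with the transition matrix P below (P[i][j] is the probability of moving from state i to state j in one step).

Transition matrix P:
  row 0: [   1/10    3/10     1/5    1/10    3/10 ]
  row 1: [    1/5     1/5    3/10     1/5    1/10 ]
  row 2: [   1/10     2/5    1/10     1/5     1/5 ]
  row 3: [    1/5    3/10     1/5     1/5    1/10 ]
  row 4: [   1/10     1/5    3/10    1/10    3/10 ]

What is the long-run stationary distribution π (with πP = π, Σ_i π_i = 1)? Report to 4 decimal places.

π = [0.1443, 0.2759, 0.2241, 0.1667, 0.1891]

Balance equations π_j = Σ_i π_i·P[i][j]:
  π_0 = 1/10·π_0 + 1/5·π_1 + 1/10·π_2 + 1/5·π_3 + 1/10·π_4
  π_1 = 3/10·π_0 + 1/5·π_1 + 2/5·π_2 + 3/10·π_3 + 1/5·π_4
  π_2 = 1/5·π_0 + 3/10·π_1 + 1/10·π_2 + 1/5·π_3 + 3/10·π_4
  π_3 = 1/10·π_0 + 1/5·π_1 + 1/5·π_2 + 1/5·π_3 + 1/10·π_4
  normalize: π_0 + π_1 + π_2 + π_3 + π_4 = 1
Solving the linear system gives exactly π = [103/714, 197/714, 80/357, 1/6, 45/238].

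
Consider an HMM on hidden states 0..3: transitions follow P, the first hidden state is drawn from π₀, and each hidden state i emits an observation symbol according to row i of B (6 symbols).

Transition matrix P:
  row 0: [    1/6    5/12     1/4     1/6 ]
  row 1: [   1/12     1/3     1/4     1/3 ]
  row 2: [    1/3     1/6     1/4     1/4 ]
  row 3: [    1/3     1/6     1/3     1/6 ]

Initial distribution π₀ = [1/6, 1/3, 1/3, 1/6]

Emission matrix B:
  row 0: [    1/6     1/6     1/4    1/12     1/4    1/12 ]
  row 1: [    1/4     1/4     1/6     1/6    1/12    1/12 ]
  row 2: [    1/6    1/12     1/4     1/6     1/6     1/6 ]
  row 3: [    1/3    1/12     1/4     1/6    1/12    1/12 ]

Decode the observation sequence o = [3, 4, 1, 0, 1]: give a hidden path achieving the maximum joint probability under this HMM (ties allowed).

path = [2, 0, 1, 1, 1]

t=0: δ = [1.389e-02, 5.556e-02, 5.556e-02, 2.778e-02]  (obs o_0=3)
t=1: δ = [4.630e-03, 1.543e-03, 2.315e-03, 1.543e-03]  ψ = [2, 1, 1, 1]  (obs o_1=4)
t=2: δ = [1.286e-04, 4.823e-04, 9.645e-05, 6.430e-05]  ψ = [0, 0, 0, 0]  (obs o_2=1)
t=3: δ = [6.698e-06, 4.019e-05, 2.009e-05, 5.358e-05]  ψ = [1, 1, 1, 1]  (obs o_3=0)
t=4: δ = [2.977e-06, 3.349e-06, 1.488e-06, 1.116e-06]  ψ = [3, 1, 3, 1]  (obs o_4=1)
backtrack: best end state = 1; path = [2, 0, 1, 1, 1]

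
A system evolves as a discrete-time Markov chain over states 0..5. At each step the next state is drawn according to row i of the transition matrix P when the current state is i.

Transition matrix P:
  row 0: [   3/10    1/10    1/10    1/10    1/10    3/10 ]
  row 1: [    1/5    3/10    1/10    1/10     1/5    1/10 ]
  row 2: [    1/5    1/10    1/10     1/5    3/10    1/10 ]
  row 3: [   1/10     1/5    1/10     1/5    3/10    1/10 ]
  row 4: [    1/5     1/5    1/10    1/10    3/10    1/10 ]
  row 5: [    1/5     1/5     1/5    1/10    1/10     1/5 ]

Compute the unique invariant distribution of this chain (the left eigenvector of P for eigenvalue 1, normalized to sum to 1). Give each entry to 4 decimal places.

π = [0.2084, 0.1862, 0.1157, 0.1240, 0.2082, 0.1574]

Balance equations π_j = Σ_i π_i·P[i][j]:
  π_0 = 3/10·π_0 + 1/5·π_1 + 1/5·π_2 + 1/10·π_3 + 1/5·π_4 + 1/5·π_5
  π_1 = 1/10·π_0 + 3/10·π_1 + 1/10·π_2 + 1/5·π_3 + 1/5·π_4 + 1/5·π_5
  π_2 = 1/10·π_0 + 1/10·π_1 + 1/10·π_2 + 1/10·π_3 + 1/10·π_4 + 1/5·π_5
  π_3 = 1/10·π_0 + 1/10·π_1 + 1/5·π_2 + 1/5·π_3 + 1/10·π_4 + 1/10·π_5
  π_4 = 1/10·π_0 + 1/5·π_1 + 3/10·π_2 + 3/10·π_3 + 3/10·π_4 + 1/10·π_5
  normalize: π_0 + π_1 + π_2 + π_3 + π_4 + π_5 = 1
Solving the linear system gives exactly π = [380/1823, 3055/16407, 211/1823, 226/1823, 3416/16407, 287/1823].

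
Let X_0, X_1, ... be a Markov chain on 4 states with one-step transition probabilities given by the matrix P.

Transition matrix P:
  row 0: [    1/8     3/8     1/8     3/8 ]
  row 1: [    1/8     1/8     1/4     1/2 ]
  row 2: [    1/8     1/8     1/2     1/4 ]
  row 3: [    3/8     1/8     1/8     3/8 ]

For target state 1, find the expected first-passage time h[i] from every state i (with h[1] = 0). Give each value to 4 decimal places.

First-step conditioning: h[1] = 0; for i ≠ 1, h[i] = 1 + Σ_k P[i][k]·h[k].
  h[0] = 1 + 1/8·h[0] + 1/8·h[2] + 3/8·h[3]
  h[2] = 1 + 1/8·h[0] + 1/2·h[2] + 1/4·h[3]
  h[3] = 1 + 3/8·h[0] + 1/8·h[2] + 3/8·h[3]
Solving the 3×3 linear system over states ≠ 1 gives exactly h = [80/19, 0, 108/19, 100/19] (h[1] = 0 is the target).

h = [4.2105, 0.0000, 5.6842, 5.2632]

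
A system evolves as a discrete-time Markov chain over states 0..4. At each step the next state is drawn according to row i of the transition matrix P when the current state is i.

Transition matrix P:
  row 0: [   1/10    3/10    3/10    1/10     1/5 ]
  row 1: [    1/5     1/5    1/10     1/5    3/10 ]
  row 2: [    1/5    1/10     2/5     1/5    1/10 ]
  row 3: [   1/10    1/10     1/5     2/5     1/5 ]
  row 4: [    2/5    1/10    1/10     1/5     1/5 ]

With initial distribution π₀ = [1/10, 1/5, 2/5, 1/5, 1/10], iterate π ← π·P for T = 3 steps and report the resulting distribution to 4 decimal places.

t=0: π = [0.1000, 0.2000, 0.4000, 0.2000, 0.1000]
t=1: π = [0.1900, 0.1400, 0.2600, 0.2300, 0.1800]
t=2: π = [0.1940, 0.1520, 0.2390, 0.2270, 0.1880]
t=3: π = [0.1955, 0.1540, 0.2332, 0.2260, 0.1913]

π = [0.1955, 0.1540, 0.2332, 0.2260, 0.1913]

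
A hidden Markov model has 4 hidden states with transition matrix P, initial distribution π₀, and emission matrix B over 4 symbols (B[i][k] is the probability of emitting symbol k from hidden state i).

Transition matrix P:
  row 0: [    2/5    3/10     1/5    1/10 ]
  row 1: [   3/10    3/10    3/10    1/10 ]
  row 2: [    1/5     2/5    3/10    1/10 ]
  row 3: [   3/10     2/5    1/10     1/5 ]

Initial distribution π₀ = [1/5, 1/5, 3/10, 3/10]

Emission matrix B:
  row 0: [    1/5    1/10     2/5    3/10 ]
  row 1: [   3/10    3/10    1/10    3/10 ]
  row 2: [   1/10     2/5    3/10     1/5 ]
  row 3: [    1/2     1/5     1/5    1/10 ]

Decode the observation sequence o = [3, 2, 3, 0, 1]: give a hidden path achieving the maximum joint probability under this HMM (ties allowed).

path = [0, 0, 0, 1, 2]

t=0: δ = [6.000e-02, 6.000e-02, 6.000e-02, 3.000e-02]  (obs o_0=3)
t=1: δ = [9.600e-03, 2.400e-03, 5.400e-03, 1.200e-03]  ψ = [0, 2, 1, 0]  (obs o_1=2)
t=2: δ = [1.152e-03, 8.640e-04, 3.840e-04, 9.600e-05]  ψ = [0, 0, 0, 0]  (obs o_2=3)
t=3: δ = [9.216e-05, 1.037e-04, 2.592e-05, 5.760e-05]  ψ = [0, 0, 1, 0]  (obs o_3=0)
t=4: δ = [3.686e-06, 9.331e-06, 1.244e-05, 2.304e-06]  ψ = [0, 1, 1, 3]  (obs o_4=1)
backtrack: best end state = 2; path = [0, 0, 0, 1, 2]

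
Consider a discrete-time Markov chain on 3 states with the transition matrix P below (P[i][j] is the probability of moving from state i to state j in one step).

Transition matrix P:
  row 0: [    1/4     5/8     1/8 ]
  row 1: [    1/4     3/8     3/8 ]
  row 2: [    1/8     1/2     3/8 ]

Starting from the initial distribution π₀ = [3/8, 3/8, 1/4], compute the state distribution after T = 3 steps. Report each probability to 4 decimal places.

π = [0.2100, 0.4688, 0.3213]

t=0: π = [0.3750, 0.3750, 0.2500]
t=1: π = [0.2188, 0.5000, 0.2813]
t=2: π = [0.2148, 0.4648, 0.3203]
t=3: π = [0.2100, 0.4688, 0.3213]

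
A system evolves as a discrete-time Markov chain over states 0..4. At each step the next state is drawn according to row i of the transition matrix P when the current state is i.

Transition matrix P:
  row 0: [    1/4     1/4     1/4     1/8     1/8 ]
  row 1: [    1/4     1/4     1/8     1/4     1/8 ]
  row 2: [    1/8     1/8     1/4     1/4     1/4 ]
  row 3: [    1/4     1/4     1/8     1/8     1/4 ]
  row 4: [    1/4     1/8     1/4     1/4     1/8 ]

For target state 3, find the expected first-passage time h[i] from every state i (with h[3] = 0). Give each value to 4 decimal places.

h = [5.0616, 4.5082, 4.4277, 0.0000, 4.4981]

First-step conditioning: h[3] = 0; for i ≠ 3, h[i] = 1 + Σ_k P[i][k]·h[k].
  h[0] = 1 + 1/4·h[0] + 1/4·h[1] + 1/4·h[2] + 1/8·h[4]
  h[1] = 1 + 1/4·h[0] + 1/4·h[1] + 1/8·h[2] + 1/8·h[4]
  h[2] = 1 + 1/8·h[0] + 1/8·h[1] + 1/4·h[2] + 1/4·h[4]
  h[4] = 1 + 1/4·h[0] + 1/8·h[1] + 1/4·h[2] + 1/8·h[4]
Solving the 4×4 linear system over states ≠ 3 gives exactly h = [4024/795, 3584/795, 704/159, 0, 1192/265] (h[3] = 0 is the target).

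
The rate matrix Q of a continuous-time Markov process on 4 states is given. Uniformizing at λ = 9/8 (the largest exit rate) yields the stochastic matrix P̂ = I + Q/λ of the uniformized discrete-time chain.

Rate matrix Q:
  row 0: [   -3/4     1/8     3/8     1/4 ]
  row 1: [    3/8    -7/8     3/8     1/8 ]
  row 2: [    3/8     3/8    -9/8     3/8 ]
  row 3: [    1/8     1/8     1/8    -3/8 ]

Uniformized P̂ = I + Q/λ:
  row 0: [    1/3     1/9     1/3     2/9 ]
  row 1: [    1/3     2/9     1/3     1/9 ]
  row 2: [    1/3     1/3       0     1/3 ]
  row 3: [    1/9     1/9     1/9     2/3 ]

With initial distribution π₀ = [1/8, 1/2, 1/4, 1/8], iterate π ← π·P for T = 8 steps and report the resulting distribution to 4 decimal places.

t=0: π = [0.1250, 0.5000, 0.2500, 0.1250]
t=1: π = [0.3056, 0.2222, 0.2222, 0.2500]
t=2: π = [0.2778, 0.1852, 0.2037, 0.3333]
t=3: π = [0.2593, 0.1770, 0.1914, 0.3724]
t=4: π = [0.2506, 0.1733, 0.1868, 0.3893]
t=5: π = [0.2468, 0.1719, 0.1846, 0.3968]
t=6: π = [0.2452, 0.1712, 0.1836, 0.4000]
t=7: π = [0.2445, 0.1709, 0.1832, 0.4014]
t=8: π = [0.2441, 0.1708, 0.1831, 0.4020]

π = [0.2441, 0.1708, 0.1831, 0.4020]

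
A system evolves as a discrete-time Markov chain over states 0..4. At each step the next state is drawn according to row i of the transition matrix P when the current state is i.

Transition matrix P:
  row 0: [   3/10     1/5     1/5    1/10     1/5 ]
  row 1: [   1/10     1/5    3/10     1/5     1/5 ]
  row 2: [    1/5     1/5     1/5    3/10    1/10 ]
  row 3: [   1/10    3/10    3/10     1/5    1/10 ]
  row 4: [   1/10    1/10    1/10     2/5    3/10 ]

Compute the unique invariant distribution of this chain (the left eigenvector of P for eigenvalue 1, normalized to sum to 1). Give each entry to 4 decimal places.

Balance equations π_j = Σ_i π_i·P[i][j]:
  π_0 = 3/10·π_0 + 1/10·π_1 + 1/5·π_2 + 1/10·π_3 + 1/10·π_4
  π_1 = 1/5·π_0 + 1/5·π_1 + 1/5·π_2 + 3/10·π_3 + 1/10·π_4
  π_2 = 1/5·π_0 + 3/10·π_1 + 1/5·π_2 + 3/10·π_3 + 1/10·π_4
  π_3 = 1/10·π_0 + 1/5·π_1 + 3/10·π_2 + 1/5·π_3 + 2/5·π_4
  normalize: π_0 + π_1 + π_2 + π_3 + π_4 = 1
Solving the linear system gives exactly π = [615/4007, 830/4007, 913/4007, 1935/8014, 1363/8014].

π = [0.1535, 0.2071, 0.2279, 0.2415, 0.1701]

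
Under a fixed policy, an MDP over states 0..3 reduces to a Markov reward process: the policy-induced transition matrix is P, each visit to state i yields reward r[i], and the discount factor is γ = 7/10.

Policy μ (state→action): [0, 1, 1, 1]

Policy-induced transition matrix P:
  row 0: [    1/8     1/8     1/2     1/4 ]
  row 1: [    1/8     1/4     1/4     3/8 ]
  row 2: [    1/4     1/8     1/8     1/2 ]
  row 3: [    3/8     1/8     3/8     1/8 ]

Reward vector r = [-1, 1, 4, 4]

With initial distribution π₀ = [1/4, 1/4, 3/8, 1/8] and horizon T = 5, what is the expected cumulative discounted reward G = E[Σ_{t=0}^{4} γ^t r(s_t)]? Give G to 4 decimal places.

t=0: π = [0.2500, 0.2500, 0.3750, 0.1250], E[r] = 2.0000, γ^t·E[r] = 2.000000, running G = 2.000000
t=1: π = [0.2031, 0.1563, 0.2813, 0.3594], E[r] = 2.5156, γ^t·E[r] = 1.760938, running G = 3.760938
t=2: π = [0.2500, 0.1445, 0.3105, 0.2949], E[r] = 2.3164, γ^t·E[r] = 1.135039, running G = 4.895977
t=3: π = [0.2375, 0.1431, 0.3105, 0.3088], E[r] = 2.3831, γ^t·E[r] = 0.817388, running G = 5.713365
t=4: π = [0.2410, 0.1429, 0.3092, 0.3069], E[r] = 2.3662, γ^t·E[r] = 0.568127, running G = 6.281492

G = 6.2815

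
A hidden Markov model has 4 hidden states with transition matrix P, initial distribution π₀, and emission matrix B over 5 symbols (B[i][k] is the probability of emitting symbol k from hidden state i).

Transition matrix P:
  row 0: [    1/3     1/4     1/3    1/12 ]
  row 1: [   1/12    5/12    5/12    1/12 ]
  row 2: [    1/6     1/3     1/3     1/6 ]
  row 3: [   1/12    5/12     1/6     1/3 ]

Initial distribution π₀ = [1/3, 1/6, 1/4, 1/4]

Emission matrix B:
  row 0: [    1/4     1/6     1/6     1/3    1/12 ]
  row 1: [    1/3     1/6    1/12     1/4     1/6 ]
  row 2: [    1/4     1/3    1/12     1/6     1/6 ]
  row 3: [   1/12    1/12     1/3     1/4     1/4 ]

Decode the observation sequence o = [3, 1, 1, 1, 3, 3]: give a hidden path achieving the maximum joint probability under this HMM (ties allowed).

path = [0, 2, 2, 2, 1, 1]

t=0: δ = [1.111e-01, 4.167e-02, 4.167e-02, 6.250e-02]  (obs o_0=3)
t=1: δ = [6.173e-03, 4.630e-03, 1.235e-02, 1.736e-03]  ψ = [0, 0, 0, 3]  (obs o_1=1)
t=2: δ = [3.429e-04, 6.859e-04, 1.372e-03, 1.715e-04]  ψ = [0, 2, 2, 2]  (obs o_2=1)
t=3: δ = [3.810e-05, 7.621e-05, 1.524e-04, 1.905e-05]  ψ = [2, 2, 2, 2]  (obs o_3=1)
t=4: δ = [8.468e-06, 1.270e-05, 8.468e-06, 6.351e-06]  ψ = [2, 2, 2, 2]  (obs o_4=3)
t=5: δ = [9.408e-07, 1.323e-06, 8.820e-07, 5.292e-07]  ψ = [0, 1, 1, 3]  (obs o_5=3)
backtrack: best end state = 1; path = [0, 2, 2, 2, 1, 1]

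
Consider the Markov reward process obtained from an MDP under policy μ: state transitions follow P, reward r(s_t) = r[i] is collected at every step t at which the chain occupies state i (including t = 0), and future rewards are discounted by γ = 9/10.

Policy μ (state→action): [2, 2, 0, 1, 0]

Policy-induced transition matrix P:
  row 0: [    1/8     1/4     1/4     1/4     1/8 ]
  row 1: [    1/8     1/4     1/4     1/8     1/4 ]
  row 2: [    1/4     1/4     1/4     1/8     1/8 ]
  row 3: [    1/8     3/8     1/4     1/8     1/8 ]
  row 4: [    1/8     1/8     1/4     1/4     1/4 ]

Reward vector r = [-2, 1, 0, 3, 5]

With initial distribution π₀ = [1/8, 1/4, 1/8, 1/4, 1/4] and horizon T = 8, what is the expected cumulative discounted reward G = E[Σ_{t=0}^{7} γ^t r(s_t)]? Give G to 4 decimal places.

G = 8.3247

t=0: π = [0.1250, 0.2500, 0.1250, 0.2500, 0.2500], E[r] = 2.0000, γ^t·E[r] = 2.000000, running G = 2.000000
t=1: π = [0.1406, 0.2500, 0.2500, 0.1719, 0.1875], E[r] = 1.4219, γ^t·E[r] = 1.279688, running G = 3.279688
t=2: π = [0.1563, 0.2480, 0.2500, 0.1660, 0.1797], E[r] = 1.3320, γ^t·E[r] = 1.078945, running G = 4.358633
t=3: π = [0.1563, 0.2483, 0.2500, 0.1670, 0.1785], E[r] = 1.3291, γ^t·E[r] = 0.968915, running G = 5.327548
t=4: π = [0.1563, 0.2486, 0.2500, 0.1668, 0.1783], E[r] = 1.3283, γ^t·E[r] = 0.871503, running G = 6.199051
t=5: π = [0.1563, 0.2486, 0.2500, 0.1668, 0.1784], E[r] = 1.3284, γ^t·E[r] = 0.784380, running G = 6.983430
t=6: π = [0.1563, 0.2486, 0.2500, 0.1668, 0.1784], E[r] = 1.3284, γ^t·E[r] = 0.705948, running G = 7.689379
t=7: π = [0.1563, 0.2486, 0.2500, 0.1668, 0.1784], E[r] = 1.3284, γ^t·E[r] = 0.635353, running G = 8.324732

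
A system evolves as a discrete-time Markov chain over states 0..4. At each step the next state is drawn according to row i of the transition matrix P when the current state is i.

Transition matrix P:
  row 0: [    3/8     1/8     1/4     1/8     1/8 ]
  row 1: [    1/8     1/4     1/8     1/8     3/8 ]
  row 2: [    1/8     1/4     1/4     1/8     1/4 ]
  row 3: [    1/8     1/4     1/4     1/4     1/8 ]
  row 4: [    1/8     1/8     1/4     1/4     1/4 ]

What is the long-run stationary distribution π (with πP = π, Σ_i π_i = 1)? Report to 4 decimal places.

Balance equations π_j = Σ_i π_i·P[i][j]:
  π_0 = 3/8·π_0 + 1/8·π_1 + 1/8·π_2 + 1/8·π_3 + 1/8·π_4
  π_1 = 1/8·π_0 + 1/4·π_1 + 1/4·π_2 + 1/4·π_3 + 1/8·π_4
  π_2 = 1/4·π_0 + 1/8·π_1 + 1/4·π_2 + 1/4·π_3 + 1/4·π_4
  π_3 = 1/8·π_0 + 1/8·π_1 + 1/8·π_2 + 1/4·π_3 + 1/4·π_4
  normalize: π_0 + π_1 + π_2 + π_3 + π_4 = 1
Solving the linear system gives exactly π = [1/6, 278/1389, 625/2778, 163/926, 215/926].

π = [0.1667, 0.2001, 0.2250, 0.1760, 0.2322]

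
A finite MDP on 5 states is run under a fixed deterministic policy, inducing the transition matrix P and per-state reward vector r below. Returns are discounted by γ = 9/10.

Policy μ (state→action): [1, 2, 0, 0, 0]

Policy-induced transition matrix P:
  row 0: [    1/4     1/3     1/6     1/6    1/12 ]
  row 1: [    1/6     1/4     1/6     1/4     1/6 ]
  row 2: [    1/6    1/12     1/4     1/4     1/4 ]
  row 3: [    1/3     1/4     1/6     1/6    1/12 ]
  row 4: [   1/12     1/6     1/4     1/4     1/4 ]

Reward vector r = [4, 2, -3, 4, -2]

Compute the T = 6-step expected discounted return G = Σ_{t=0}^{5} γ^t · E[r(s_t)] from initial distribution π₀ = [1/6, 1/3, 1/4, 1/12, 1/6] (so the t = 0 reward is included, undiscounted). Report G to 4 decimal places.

t=0: π = [0.1667, 0.3333, 0.2500, 0.0833, 0.1667], E[r] = 0.5833, γ^t·E[r] = 0.583333, running G = 0.583333
t=1: π = [0.1806, 0.2083, 0.2014, 0.2292, 0.1806], E[r] = 1.0903, γ^t·E[r] = 0.981250, running G = 1.564583
t=2: π = [0.2049, 0.2164, 0.1985, 0.2159, 0.1644], E[r] = 1.1916, γ^t·E[r] = 0.965156, running G = 2.529740
t=3: π = [0.2060, 0.2203, 0.1969, 0.2149, 0.1618], E[r] = 1.2100, γ^t·E[r] = 0.882105, running G = 3.411845
t=4: π = [0.2062, 0.2209, 0.1966, 0.2149, 0.1615], E[r] = 1.2134, γ^t·E[r] = 0.796139, running G = 4.207984
t=5: π = [0.2062, 0.2210, 0.1965, 0.2149, 0.1614], E[r] = 1.2141, γ^t·E[r] = 0.716896, running G = 4.924880

G = 4.9249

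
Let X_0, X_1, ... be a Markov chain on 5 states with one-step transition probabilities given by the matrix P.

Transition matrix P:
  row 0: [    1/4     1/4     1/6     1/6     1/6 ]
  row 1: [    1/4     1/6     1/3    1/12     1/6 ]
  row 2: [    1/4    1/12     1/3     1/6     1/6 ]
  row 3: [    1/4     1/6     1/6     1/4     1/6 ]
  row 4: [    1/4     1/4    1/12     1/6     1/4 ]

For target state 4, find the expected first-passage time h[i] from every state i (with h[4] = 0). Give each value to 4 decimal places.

h = [6.0000, 6.0000, 6.0000, 6.0000, 0.0000]

First-step conditioning: h[4] = 0; for i ≠ 4, h[i] = 1 + Σ_k P[i][k]·h[k].
  h[0] = 1 + 1/4·h[0] + 1/4·h[1] + 1/6·h[2] + 1/6·h[3]
  h[1] = 1 + 1/4·h[0] + 1/6·h[1] + 1/3·h[2] + 1/12·h[3]
  h[2] = 1 + 1/4·h[0] + 1/12·h[1] + 1/3·h[2] + 1/6·h[3]
  h[3] = 1 + 1/4·h[0] + 1/6·h[1] + 1/6·h[2] + 1/4·h[3]
Solving the 4×4 linear system over states ≠ 4 gives exactly h = [6, 6, 6, 6, 0] (h[4] = 0 is the target).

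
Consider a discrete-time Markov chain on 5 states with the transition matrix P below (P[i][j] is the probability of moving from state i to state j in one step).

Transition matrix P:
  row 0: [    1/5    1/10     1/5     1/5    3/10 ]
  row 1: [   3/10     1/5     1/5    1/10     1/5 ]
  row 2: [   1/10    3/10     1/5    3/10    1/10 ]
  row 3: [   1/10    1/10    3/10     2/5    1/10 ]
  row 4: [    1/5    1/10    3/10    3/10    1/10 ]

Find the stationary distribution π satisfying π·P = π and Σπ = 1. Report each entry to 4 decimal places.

Balance equations π_j = Σ_i π_i·P[i][j]:
  π_0 = 1/5·π_0 + 3/10·π_1 + 1/10·π_2 + 1/10·π_3 + 1/5·π_4
  π_1 = 1/10·π_0 + 1/5·π_1 + 3/10·π_2 + 1/10·π_3 + 1/10·π_4
  π_2 = 1/5·π_0 + 1/5·π_1 + 1/5·π_2 + 3/10·π_3 + 3/10·π_4
  π_3 = 1/5·π_0 + 1/10·π_1 + 3/10·π_2 + 2/5·π_3 + 3/10·π_4
  normalize: π_0 + π_1 + π_2 + π_3 + π_4 = 1
Solving the linear system gives exactly π = [734/4465, 737/4465, 1084/4465, 1243/4465, 667/4465].

π = [0.1644, 0.1651, 0.2428, 0.2784, 0.1494]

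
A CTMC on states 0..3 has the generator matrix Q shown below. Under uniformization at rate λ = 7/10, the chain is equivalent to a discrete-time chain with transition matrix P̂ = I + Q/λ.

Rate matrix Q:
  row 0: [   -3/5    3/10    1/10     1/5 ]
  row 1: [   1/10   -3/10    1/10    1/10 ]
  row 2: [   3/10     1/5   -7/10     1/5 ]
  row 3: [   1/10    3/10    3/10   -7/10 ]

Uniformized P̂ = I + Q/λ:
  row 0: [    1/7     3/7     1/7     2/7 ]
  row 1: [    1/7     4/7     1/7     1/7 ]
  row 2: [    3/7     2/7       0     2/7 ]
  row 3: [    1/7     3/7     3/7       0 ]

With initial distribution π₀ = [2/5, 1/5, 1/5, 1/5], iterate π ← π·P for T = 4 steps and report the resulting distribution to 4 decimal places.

π = [0.1902, 0.4721, 0.1682, 0.1696]

t=0: π = [0.4000, 0.2000, 0.2000, 0.2000]
t=1: π = [0.2000, 0.4286, 0.1714, 0.2000]
t=2: π = [0.1918, 0.4653, 0.1755, 0.1673]
t=3: π = [0.1930, 0.4700, 0.1656, 0.1714]
t=4: π = [0.1902, 0.4721, 0.1682, 0.1696]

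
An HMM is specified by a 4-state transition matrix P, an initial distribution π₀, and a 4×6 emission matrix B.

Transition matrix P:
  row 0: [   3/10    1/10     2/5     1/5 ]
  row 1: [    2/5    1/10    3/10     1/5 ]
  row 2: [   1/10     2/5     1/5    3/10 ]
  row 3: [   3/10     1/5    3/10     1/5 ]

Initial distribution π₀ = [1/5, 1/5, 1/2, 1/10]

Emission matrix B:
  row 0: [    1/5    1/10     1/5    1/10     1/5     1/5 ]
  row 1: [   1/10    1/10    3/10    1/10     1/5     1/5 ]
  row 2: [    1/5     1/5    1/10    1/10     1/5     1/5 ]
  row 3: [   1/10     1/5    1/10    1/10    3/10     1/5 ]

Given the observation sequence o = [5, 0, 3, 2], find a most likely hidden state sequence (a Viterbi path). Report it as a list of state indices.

t=0: δ = [4.000e-02, 4.000e-02, 1.000e-01, 2.000e-02]  (obs o_0=5)
t=1: δ = [3.200e-03, 4.000e-03, 4.000e-03, 3.000e-03]  ψ = [1, 2, 2, 2]  (obs o_1=0)
t=2: δ = [1.600e-04, 1.600e-04, 1.280e-04, 1.200e-04]  ψ = [1, 2, 0, 2]  (obs o_2=3)
t=3: δ = [1.280e-05, 1.536e-05, 6.400e-06, 3.840e-06]  ψ = [1, 2, 0, 2]  (obs o_3=2)
backtrack: best end state = 1; path = [1, 0, 2, 1]

path = [1, 0, 2, 1]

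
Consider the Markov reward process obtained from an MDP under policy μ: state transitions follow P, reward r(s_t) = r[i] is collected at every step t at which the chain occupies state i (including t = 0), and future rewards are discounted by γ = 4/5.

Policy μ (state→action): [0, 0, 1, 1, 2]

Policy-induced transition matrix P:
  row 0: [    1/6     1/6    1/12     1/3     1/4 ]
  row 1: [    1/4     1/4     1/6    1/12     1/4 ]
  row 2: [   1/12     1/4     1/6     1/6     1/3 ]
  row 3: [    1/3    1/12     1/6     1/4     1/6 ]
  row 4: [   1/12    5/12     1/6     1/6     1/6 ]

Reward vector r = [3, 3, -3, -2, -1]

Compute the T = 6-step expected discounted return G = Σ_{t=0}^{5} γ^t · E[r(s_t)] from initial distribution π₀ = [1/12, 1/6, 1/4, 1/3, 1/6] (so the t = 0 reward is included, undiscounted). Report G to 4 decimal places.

t=0: π = [0.0833, 0.1667, 0.2500, 0.3333, 0.1667], E[r] = -0.8333, γ^t·E[r] = -0.833333, running G = -0.833333
t=1: π = [0.2014, 0.2153, 0.1597, 0.1944, 0.2292], E[r] = 0.1528, γ^t·E[r] = 0.122222, running G = -0.711111
t=2: π = [0.1846, 0.2390, 0.1499, 0.1985, 0.2280], E[r] = 0.1962, γ^t·E[r] = 0.125556, running G = -0.585556
t=3: π = [0.1882, 0.2395, 0.1513, 0.1941, 0.2269], E[r] = 0.2142, γ^t·E[r] = 0.109679, running G = -0.475877
t=4: π = [0.1875, 0.2398, 0.1510, 0.1942, 0.2275], E[r] = 0.2128, γ^t·E[r] = 0.087162, running G = -0.388714
t=5: π = [0.1875, 0.2399, 0.1510, 0.1941, 0.2274], E[r] = 0.2134, γ^t·E[r] = 0.069935, running G = -0.318779

G = -0.3188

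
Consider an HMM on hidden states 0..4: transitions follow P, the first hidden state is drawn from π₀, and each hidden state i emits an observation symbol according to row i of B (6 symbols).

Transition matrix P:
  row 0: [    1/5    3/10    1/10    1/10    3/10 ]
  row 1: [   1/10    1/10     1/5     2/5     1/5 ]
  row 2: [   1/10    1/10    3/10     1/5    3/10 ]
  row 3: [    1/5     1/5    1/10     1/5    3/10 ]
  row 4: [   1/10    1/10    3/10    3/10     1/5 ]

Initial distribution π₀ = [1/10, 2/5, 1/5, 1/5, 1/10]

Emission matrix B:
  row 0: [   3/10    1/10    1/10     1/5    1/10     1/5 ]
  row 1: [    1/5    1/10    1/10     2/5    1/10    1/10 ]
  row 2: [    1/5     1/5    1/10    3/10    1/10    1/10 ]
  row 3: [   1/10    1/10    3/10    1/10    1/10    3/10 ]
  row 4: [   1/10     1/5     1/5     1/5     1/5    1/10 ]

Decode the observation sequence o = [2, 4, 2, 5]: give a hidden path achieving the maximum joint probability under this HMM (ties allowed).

t=0: δ = [1.000e-02, 4.000e-02, 2.000e-02, 6.000e-02, 2.000e-02]  (obs o_0=2)
t=1: δ = [1.200e-03, 1.200e-03, 8.000e-04, 1.600e-03, 3.600e-03]  ψ = [3, 3, 1, 1, 3]  (obs o_1=4)
t=2: δ = [3.600e-05, 3.600e-05, 1.080e-04, 3.240e-04, 1.440e-04]  ψ = [4, 0, 4, 4, 4]  (obs o_2=2)
t=3: δ = [1.296e-05, 6.480e-06, 4.320e-06, 1.944e-05, 9.720e-06]  ψ = [3, 3, 4, 3, 3]  (obs o_3=5)
backtrack: best end state = 3; path = [3, 4, 3, 3]

path = [3, 4, 3, 3]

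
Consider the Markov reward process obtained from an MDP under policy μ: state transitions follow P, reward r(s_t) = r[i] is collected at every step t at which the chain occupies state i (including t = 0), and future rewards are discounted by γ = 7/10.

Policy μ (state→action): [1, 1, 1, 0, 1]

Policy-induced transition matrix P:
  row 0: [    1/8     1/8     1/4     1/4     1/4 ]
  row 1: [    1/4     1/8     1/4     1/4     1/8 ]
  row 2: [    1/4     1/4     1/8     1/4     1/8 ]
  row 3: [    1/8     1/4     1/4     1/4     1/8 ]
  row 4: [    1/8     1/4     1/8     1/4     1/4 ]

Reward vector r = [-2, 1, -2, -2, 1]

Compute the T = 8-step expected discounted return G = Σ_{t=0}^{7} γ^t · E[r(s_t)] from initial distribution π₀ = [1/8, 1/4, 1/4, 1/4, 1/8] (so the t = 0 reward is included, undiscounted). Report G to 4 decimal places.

G = -2.8022

t=0: π = [0.1250, 0.2500, 0.2500, 0.2500, 0.1250], E[r] = -0.8750, γ^t·E[r] = -0.875000, running G = -0.875000
t=1: π = [0.1875, 0.2031, 0.2031, 0.2500, 0.1563], E[r] = -0.9219, γ^t·E[r] = -0.645313, running G = -1.520313
t=2: π = [0.1758, 0.2012, 0.2051, 0.2500, 0.1680], E[r] = -0.8926, γ^t·E[r] = -0.437363, running G = -1.957676
t=3: π = [0.1758, 0.2029, 0.2034, 0.2500, 0.1680], E[r] = -0.8875, γ^t·E[r] = -0.304396, running G = -2.262072
t=4: π = [0.1758, 0.2027, 0.2036, 0.2500, 0.1680], E[r] = -0.8881, γ^t·E[r] = -0.213231, running G = -2.475302
t=5: π = [0.1758, 0.2027, 0.2036, 0.2500, 0.1680], E[r] = -0.8880, γ^t·E[r] = -0.149248, running G = -2.624551
t=6: π = [0.1758, 0.2027, 0.2036, 0.2500, 0.1680], E[r] = -0.8880, γ^t·E[r] = -0.104475, running G = -2.729025
t=7: π = [0.1758, 0.2027, 0.2036, 0.2500, 0.1680], E[r] = -0.8880, γ^t·E[r] = -0.073132, running G = -2.802158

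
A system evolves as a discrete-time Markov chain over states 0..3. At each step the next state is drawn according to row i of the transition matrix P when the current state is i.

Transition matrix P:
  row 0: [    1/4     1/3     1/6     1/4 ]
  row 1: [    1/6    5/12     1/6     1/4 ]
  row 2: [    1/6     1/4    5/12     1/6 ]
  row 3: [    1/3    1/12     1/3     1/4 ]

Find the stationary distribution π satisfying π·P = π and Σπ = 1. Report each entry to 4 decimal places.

π = [0.2231, 0.2769, 0.2727, 0.2273]

Balance equations π_j = Σ_i π_i·P[i][j]:
  π_0 = 1/4·π_0 + 1/6·π_1 + 1/6·π_2 + 1/3·π_3
  π_1 = 1/3·π_0 + 5/12·π_1 + 1/4·π_2 + 1/12·π_3
  π_2 = 1/6·π_0 + 1/6·π_1 + 5/12·π_2 + 1/3·π_3
  normalize: π_0 + π_1 + π_2 + π_3 = 1
Solving the linear system gives exactly π = [27/121, 67/242, 3/11, 5/22].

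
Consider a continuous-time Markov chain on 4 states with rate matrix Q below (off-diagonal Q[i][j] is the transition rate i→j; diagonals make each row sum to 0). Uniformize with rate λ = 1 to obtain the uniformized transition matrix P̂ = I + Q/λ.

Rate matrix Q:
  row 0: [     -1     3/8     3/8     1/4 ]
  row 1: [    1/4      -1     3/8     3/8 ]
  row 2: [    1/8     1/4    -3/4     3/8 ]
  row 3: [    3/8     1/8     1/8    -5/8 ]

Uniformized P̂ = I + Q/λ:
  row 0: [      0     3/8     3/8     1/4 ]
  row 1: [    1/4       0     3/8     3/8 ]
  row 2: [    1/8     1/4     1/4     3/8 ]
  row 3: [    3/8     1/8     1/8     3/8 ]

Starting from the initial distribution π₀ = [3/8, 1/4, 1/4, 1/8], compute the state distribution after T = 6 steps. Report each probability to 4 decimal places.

t=0: π = [0.3750, 0.2500, 0.2500, 0.1250]
t=1: π = [0.1406, 0.2188, 0.3125, 0.3281]
t=2: π = [0.2168, 0.1719, 0.2539, 0.3574]
t=3: π = [0.2087, 0.1895, 0.2539, 0.3479]
t=4: π = [0.2096, 0.1852, 0.2563, 0.3489]
t=5: π = [0.2092, 0.1863, 0.2557, 0.3488]
t=6: π = [0.2093, 0.1860, 0.2558, 0.3489]

π = [0.2093, 0.1860, 0.2558, 0.3489]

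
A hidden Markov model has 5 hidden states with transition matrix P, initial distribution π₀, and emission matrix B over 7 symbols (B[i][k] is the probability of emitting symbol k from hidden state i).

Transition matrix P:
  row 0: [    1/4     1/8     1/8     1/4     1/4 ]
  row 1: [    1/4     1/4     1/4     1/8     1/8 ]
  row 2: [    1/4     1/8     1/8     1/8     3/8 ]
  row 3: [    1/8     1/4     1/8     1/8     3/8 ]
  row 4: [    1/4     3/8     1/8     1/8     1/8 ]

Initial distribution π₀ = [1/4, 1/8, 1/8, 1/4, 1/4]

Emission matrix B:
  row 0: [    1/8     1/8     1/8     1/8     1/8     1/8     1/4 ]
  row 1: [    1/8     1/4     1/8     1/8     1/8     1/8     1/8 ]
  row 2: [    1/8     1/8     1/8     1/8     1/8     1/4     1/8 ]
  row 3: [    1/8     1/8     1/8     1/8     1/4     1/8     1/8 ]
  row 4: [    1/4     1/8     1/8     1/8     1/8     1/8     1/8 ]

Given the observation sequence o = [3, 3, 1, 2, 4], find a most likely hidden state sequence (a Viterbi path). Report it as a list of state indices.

path = [3, 4, 1, 0, 3]

t=0: δ = [3.125e-02, 1.562e-02, 1.562e-02, 3.125e-02, 3.125e-02]  (obs o_0=3)
t=1: δ = [9.766e-04, 1.465e-03, 4.883e-04, 9.766e-04, 1.465e-03]  ψ = [0, 4, 0, 0, 3]  (obs o_1=3)
t=2: δ = [4.578e-05, 1.373e-04, 4.578e-05, 3.052e-05, 4.578e-05]  ψ = [1, 4, 1, 0, 3]  (obs o_2=1)
t=3: δ = [4.292e-06, 4.292e-06, 4.292e-06, 2.146e-06, 2.146e-06]  ψ = [1, 1, 1, 1, 1]  (obs o_3=2)
t=4: δ = [1.341e-07, 1.341e-07, 1.341e-07, 2.682e-07, 2.012e-07]  ψ = [0, 1, 1, 0, 2]  (obs o_4=4)
backtrack: best end state = 3; path = [3, 4, 1, 0, 3]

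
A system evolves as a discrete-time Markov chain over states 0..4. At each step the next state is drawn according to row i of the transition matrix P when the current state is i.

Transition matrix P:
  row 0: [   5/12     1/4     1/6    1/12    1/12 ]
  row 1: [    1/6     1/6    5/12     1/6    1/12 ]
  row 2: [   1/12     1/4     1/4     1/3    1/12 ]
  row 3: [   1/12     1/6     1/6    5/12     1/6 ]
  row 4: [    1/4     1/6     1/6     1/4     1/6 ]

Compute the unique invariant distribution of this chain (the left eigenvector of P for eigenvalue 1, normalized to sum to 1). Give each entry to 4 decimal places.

π = [0.1790, 0.2013, 0.2367, 0.2677, 0.1152]

Balance equations π_j = Σ_i π_i·P[i][j]:
  π_0 = 5/12·π_0 + 1/6·π_1 + 1/12·π_2 + 1/12·π_3 + 1/4·π_4
  π_1 = 1/4·π_0 + 1/6·π_1 + 1/4·π_2 + 1/6·π_3 + 1/6·π_4
  π_2 = 1/6·π_0 + 5/12·π_1 + 1/4·π_2 + 1/6·π_3 + 1/6·π_4
  π_3 = 1/12·π_0 + 1/6·π_1 + 1/3·π_2 + 5/12·π_3 + 1/4·π_4
  normalize: π_0 + π_1 + π_2 + π_3 + π_4 = 1
Solving the linear system gives exactly π = [1122/6269, 1262/6269, 1484/6269, 3357/12538, 1445/12538].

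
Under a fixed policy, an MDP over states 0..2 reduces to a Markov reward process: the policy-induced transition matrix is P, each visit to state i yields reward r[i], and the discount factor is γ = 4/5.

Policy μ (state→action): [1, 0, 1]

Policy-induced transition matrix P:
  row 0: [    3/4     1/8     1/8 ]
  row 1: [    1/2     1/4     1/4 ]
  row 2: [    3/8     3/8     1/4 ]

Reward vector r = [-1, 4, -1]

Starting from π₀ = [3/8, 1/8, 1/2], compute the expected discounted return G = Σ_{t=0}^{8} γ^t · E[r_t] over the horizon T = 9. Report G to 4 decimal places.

G = -0.1455

t=0: π = [0.3750, 0.1250, 0.5000], E[r] = -0.3750, γ^t·E[r] = -0.375000, running G = -0.375000
t=1: π = [0.5313, 0.2656, 0.2031], E[r] = 0.3281, γ^t·E[r] = 0.262500, running G = -0.112500
t=2: π = [0.6074, 0.2090, 0.1836], E[r] = 0.0449, γ^t·E[r] = 0.028750, running G = -0.083750
t=3: π = [0.6289, 0.1970, 0.1741], E[r] = -0.0149, γ^t·E[r] = -0.007625, running G = -0.091375
t=4: π = [0.6355, 0.1931, 0.1714], E[r] = -0.0343, γ^t·E[r] = -0.014038, running G = -0.105413
t=5: π = [0.6374, 0.1920, 0.1706], E[r] = -0.0401, γ^t·E[r] = -0.013124, running G = -0.118536
t=6: π = [0.6380, 0.1916, 0.1703], E[r] = -0.0418, γ^t·E[r] = -0.010957, running G = -0.129493
t=7: π = [0.6382, 0.1915, 0.1702], E[r] = -0.0423, γ^t·E[r] = -0.008876, running G = -0.138370
t=8: π = [0.6383, 0.1915, 0.1702], E[r] = -0.0425, γ^t·E[r] = -0.007128, running G = -0.145497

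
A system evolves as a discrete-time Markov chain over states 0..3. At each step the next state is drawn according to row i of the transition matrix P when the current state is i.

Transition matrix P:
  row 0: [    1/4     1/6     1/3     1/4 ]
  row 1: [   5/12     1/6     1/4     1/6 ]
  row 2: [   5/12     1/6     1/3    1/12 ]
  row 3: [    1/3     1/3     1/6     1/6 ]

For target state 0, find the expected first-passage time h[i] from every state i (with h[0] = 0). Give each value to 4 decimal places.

h = [0.0000, 2.4717, 2.4528, 2.6792]

First-step conditioning: h[0] = 0; for i ≠ 0, h[i] = 1 + Σ_k P[i][k]·h[k].
  h[1] = 1 + 1/6·h[1] + 1/4·h[2] + 1/6·h[3]
  h[2] = 1 + 1/6·h[1] + 1/3·h[2] + 1/12·h[3]
  h[3] = 1 + 1/3·h[1] + 1/6·h[2] + 1/6·h[3]
Solving the 3×3 linear system over states ≠ 0 gives exactly h = [0, 131/53, 130/53, 142/53] (h[0] = 0 is the target).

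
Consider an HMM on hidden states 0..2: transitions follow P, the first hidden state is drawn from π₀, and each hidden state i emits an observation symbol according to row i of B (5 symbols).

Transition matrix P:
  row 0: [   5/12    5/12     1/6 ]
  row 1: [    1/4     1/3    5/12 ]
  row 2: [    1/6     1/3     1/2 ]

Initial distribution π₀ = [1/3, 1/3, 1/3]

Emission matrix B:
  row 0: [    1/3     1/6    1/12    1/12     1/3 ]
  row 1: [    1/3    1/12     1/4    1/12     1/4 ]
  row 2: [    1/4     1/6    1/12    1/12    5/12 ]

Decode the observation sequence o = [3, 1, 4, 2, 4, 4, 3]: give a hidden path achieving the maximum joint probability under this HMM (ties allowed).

t=0: δ = [2.778e-02, 2.778e-02, 2.778e-02]  (obs o_0=3)
t=1: δ = [1.929e-03, 9.645e-04, 2.315e-03]  ψ = [0, 0, 2]  (obs o_1=1)
t=2: δ = [2.679e-04, 2.009e-04, 4.823e-04]  ψ = [0, 0, 2]  (obs o_2=4)
t=3: δ = [9.303e-06, 4.019e-05, 2.009e-05]  ψ = [0, 2, 2]  (obs o_3=2)
t=4: δ = [3.349e-06, 3.349e-06, 6.977e-06]  ψ = [1, 1, 1]  (obs o_4=4)
t=5: δ = [4.651e-07, 5.814e-07, 1.454e-06]  ψ = [0, 2, 2]  (obs o_5=4)
t=6: δ = [2.019e-08, 4.038e-08, 6.056e-08]  ψ = [2, 2, 2]  (obs o_6=3)
backtrack: best end state = 2; path = [2, 2, 2, 1, 2, 2, 2]

path = [2, 2, 2, 1, 2, 2, 2]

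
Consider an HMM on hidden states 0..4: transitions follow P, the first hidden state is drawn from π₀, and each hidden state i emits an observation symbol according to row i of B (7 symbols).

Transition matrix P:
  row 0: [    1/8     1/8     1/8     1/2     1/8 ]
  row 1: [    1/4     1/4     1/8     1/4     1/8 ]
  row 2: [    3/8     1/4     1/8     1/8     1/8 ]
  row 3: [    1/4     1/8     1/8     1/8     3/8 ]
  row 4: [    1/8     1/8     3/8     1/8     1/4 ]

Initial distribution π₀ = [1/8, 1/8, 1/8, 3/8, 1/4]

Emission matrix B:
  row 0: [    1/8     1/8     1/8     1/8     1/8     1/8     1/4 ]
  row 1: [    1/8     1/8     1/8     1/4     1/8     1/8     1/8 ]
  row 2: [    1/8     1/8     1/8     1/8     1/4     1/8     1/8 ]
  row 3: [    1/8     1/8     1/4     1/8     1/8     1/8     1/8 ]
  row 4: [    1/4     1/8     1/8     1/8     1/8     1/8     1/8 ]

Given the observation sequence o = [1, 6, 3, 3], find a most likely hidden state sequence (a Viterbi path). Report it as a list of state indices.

path = [3, 0, 3, 4]

t=0: δ = [1.562e-02, 1.562e-02, 1.562e-02, 4.688e-02, 3.125e-02]  (obs o_0=1)
t=1: δ = [2.930e-03, 7.324e-04, 1.465e-03, 9.766e-04, 2.197e-03]  ψ = [3, 3, 4, 0, 3]  (obs o_1=6)
t=2: δ = [6.866e-05, 9.155e-05, 1.030e-04, 1.831e-04, 6.866e-05]  ψ = [2, 0, 4, 0, 4]  (obs o_2=3)
t=3: δ = [5.722e-06, 6.437e-06, 3.219e-06, 4.292e-06, 8.583e-06]  ψ = [3, 2, 4, 0, 3]  (obs o_3=3)
backtrack: best end state = 4; path = [3, 0, 3, 4]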